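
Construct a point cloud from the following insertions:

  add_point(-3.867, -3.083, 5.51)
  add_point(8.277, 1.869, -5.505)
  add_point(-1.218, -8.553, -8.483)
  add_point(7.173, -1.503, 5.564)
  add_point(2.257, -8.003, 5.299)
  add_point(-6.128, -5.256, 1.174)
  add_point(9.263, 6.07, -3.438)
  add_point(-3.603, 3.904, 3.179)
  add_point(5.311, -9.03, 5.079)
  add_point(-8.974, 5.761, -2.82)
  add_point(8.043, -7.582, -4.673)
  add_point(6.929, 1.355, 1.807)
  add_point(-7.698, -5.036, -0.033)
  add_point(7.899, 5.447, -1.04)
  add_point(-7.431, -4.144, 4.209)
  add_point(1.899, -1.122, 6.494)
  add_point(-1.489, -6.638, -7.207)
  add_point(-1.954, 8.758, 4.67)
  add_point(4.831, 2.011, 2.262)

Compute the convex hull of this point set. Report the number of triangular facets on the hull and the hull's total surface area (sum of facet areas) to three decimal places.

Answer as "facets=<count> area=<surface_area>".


facets=24 area=931.467

Hull vertices (14/19): indices [0, 1, 2, 3, 4, 6, 8, 9, 10, 12, 13, 14, 15, 17].

Triangle areas on the boundary:
  f1: (p17, p6, p9) → 75.2238
  f2: (p1, p6, p9) → 42.7224
  f3: (p1, p2, p9) → 115.2774
  f4: (p12, p2, p9) → 61.9021
  f5: (p10, p2, p8) → 51.1988
  f6: (p10, p1, p2) → 47.5667
  f7: (p10, p3, p8) → 39.3398
  f8: (p10, p1, p6) → 12.2636
  f9: (p10, p3, p6) → 67.1672
  f10: (p14, p17, p9) → 63.2466
  f11: (p14, p12, p9) → 24.3392
  f12: (p13, p17, p6) → 11.1420
  f13: (p13, p3, p6) → 8.5418
  f14: (p13, p3, p17) → 55.9563
  f15: (p4, p14, p12) → 22.6902
  f16: (p4, p2, p8) → 22.6991
  f17: (p4, p12, p2) → 63.7427
  f18: (p0, p14, p17) → 21.8483
  f19: (p0, p4, p14) → 13.1505
  f20: (p15, p3, p17) → 26.6286
  f21: (p15, p0, p17) → 33.1112
  f22: (p15, p0, p4) → 20.6303
  f23: (p15, p3, p8) → 20.6007
  f24: (p15, p4, p8) → 10.4777
Σ area = 931.467

Check V−E+F: 14 − 36 + 24 = 2.


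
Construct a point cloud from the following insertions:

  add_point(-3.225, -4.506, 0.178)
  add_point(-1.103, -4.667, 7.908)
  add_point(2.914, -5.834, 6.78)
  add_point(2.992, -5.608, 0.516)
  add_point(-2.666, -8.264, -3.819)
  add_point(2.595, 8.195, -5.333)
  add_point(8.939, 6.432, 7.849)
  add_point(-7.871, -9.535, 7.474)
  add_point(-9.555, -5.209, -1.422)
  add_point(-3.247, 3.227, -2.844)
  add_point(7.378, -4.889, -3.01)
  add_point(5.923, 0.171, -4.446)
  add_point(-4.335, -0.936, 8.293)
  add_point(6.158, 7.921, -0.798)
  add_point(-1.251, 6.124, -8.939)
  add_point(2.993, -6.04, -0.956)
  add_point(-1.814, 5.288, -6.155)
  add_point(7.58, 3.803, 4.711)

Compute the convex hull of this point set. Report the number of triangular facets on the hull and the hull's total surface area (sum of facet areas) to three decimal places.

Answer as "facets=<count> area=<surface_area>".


Extreme-point indices: [1, 2, 4, 5, 6, 7, 8, 9, 10, 11, 12, 13, 14, 16] — 14 of 18 on the boundary.

Facet areas (half cross-product norm):
  f1: (p9, p12, p8) → 56.4841
  f2: (p13, p10, p6) → 60.0666
  f3: (p4, p14, p8) → 59.6437
  f4: (p4, p10, p14) → 76.0370
  f5: (p2, p10, p6) → 72.6908
  f6: (p16, p14, p8) → 15.7751
  f7: (p16, p9, p8) → 15.6614
  f8: (p16, p9, p12) → 7.9158
  f9: (p11, p10, p14) → 15.6471
  f10: (p11, p13, p10) → 16.2445
  f11: (p1, p12, p6) → 36.7840
  f12: (p1, p2, p6) → 29.3750
  f13: (p5, p16, p12) → 41.6853
  f14: (p5, p12, p6) → 107.0199
  f15: (p5, p13, p6) → 9.6307
  f16: (p5, p16, p14) → 7.8028
  f17: (p5, p11, p14) → 24.7281
  f18: (p5, p11, p13) → 23.5316
  f19: (p7, p12, p8) → 45.2705
  f20: (p7, p1, p12) → 20.5906
  f21: (p7, p4, p8) → 39.6377
  f22: (p7, p1, p2) → 14.7178
  f23: (p7, p4, p10) → 62.0359
  f24: (p7, p2, p10) → 54.3355
Σ area = 913.312

Euler: V−E+F = 14−36+24 = 2.

facets=24 area=913.312


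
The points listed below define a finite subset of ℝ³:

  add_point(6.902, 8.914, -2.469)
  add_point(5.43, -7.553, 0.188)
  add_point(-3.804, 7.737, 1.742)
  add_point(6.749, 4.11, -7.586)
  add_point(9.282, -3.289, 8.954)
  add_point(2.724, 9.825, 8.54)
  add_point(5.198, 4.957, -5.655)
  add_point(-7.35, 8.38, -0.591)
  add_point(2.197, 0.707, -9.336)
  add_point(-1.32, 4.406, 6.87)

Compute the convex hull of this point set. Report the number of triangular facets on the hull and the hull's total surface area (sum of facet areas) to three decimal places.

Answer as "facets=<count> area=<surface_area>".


facets=12 area=750.898

8 of the 10 inputs are extreme points: [0, 1, 3, 4, 5, 7, 8, 9].

Facet areas (half cross-product norm):
  f1: (p0, p5, p7) → 75.0103
  f2: (p0, p5, p4) → 84.8535
  f3: (p9, p5, p7) → 35.3404
  f4: (p9, p5, p4) → 46.1351
  f5: (p3, p8, p7) → 44.7368
  f6: (p3, p0, p7) → 50.4358
  f7: (p3, p0, p4) → 59.2651
  f8: (p1, p9, p4) → 68.2637
  f9: (p1, p3, p4) → 73.4795
  f10: (p1, p3, p8) → 38.6633
  f11: (p1, p8, p7) → 97.7818
  f12: (p1, p9, p7) → 76.9323
Σ area = 750.898

Check V−E+F: 8 − 18 + 12 = 2.


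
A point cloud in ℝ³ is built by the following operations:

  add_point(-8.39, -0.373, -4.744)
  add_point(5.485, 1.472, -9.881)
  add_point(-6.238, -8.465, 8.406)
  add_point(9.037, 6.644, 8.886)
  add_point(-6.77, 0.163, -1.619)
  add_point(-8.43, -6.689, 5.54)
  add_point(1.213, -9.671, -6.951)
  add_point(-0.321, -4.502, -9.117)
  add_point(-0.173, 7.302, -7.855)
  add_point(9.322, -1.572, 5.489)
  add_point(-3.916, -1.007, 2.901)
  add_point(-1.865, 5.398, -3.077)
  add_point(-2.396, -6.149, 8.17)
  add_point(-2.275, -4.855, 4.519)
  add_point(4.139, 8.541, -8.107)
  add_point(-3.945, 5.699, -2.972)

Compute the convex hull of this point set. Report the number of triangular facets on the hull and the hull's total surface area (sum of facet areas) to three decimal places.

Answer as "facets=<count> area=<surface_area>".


12 of the 16 inputs are extreme points: [0, 1, 2, 3, 5, 6, 7, 8, 9, 12, 14, 15].

Triangle areas on the boundary:
  f1: (p0, p6, p5) → 79.7856
  f2: (p1, p6, p9) → 94.0484
  f3: (p1, p3, p9) → 70.5483
  f4: (p1, p3, p14) → 65.7156
  f5: (p2, p3, p5) → 43.0259
  f6: (p2, p6, p5) → 31.9507
  f7: (p2, p6, p9) → 126.5551
  f8: (p15, p3, p14) → 84.7877
  f9: (p15, p3, p5) → 137.2205
  f10: (p15, p0, p5) → 45.5330
  f11: (p7, p0, p6) → 26.6062
  f12: (p7, p1, p6) → 21.2399
  f13: (p12, p3, p9) → 55.8076
  f14: (p12, p2, p9) → 6.6023
  f15: (p12, p2, p3) → 11.8910
  f16: (p8, p15, p14) → 10.5012
  f17: (p8, p15, p0) → 22.9700
  f18: (p8, p7, p0) → 53.5249
  f19: (p8, p1, p14) → 16.6046
  f20: (p8, p7, p1) → 35.0215
Σ area = 1039.940

Euler characteristic 12−30+20 = 2 ✓

facets=20 area=1039.940


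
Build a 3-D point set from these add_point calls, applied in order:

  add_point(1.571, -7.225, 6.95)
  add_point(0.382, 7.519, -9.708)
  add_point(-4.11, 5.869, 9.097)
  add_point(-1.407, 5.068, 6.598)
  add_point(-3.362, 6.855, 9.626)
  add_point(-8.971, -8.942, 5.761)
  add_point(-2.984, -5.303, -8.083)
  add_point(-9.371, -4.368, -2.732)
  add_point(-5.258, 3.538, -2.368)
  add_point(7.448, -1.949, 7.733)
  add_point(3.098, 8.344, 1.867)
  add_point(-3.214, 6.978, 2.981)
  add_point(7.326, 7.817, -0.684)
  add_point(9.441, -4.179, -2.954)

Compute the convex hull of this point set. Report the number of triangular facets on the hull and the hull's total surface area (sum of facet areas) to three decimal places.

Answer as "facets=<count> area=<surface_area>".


facets=22 area=1054.784

Hull vertices (13/14): indices [0, 1, 2, 4, 5, 6, 7, 8, 9, 10, 11, 12, 13].

Area of each hull facet:
  f1: (p6, p1, p7) → 55.2460
  f2: (p6, p1, p13) → 86.8345
  f3: (p8, p1, p7) → 36.6520
  f4: (p12, p1, p13) → 70.4117
  f5: (p12, p1, p10) → 28.1130
  f6: (p5, p0, p13) → 58.5532
  f7: (p5, p6, p13) → 104.5795
  f8: (p5, p6, p7) → 35.5734
  f9: (p9, p0, p13) → 43.8365
  f10: (p9, p12, p13) → 62.9651
  f11: (p4, p12, p10) → 10.2814
  f12: (p4, p9, p12) → 83.3866
  f13: (p4, p5, p0) → 80.5089
  f14: (p4, p9, p0) → 55.2839
  f15: (p11, p1, p10) → 38.9596
  f16: (p11, p4, p10) → 21.3640
  f17: (p11, p8, p1) → 32.9153
  f18: (p2, p8, p7) → 50.6152
  f19: (p2, p5, p7) → 74.6385
  f20: (p2, p4, p5) → 3.8788
  f21: (p2, p11, p8) → 16.0248
  f22: (p2, p11, p4) → 4.1617
Σ area = 1054.784

Euler: V−E+F = 13−33+22 = 2.


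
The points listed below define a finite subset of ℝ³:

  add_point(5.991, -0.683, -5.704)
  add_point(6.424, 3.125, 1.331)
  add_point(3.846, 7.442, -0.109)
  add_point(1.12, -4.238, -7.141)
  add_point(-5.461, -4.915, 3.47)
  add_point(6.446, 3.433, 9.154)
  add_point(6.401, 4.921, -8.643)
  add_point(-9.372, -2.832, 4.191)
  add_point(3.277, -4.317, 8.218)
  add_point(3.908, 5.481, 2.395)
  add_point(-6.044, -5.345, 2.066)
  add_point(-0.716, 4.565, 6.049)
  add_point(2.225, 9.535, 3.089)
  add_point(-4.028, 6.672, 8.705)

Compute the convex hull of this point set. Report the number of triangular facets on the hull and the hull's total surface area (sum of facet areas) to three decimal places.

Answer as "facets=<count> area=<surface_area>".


Extreme-point indices: [0, 1, 3, 4, 5, 6, 7, 8, 10, 12, 13] — 11 of 14 on the boundary.

Per-facet area ½‖(b−a)×(c−a)‖:
  f1: (p6, p12, p7) → 112.7937
  f2: (p6, p12, p5) → 62.3559
  f3: (p3, p6, p7) → 77.2582
  f4: (p13, p12, p7) → 49.3316
  f5: (p13, p12, p5) → 40.6451
  f6: (p0, p3, p6) → 17.5509
  f7: (p10, p3, p7) → 18.4238
  f8: (p10, p4, p7) → 3.5415
  f9: (p1, p6, p5) → 8.5611
  f10: (p1, p0, p5) → 13.9059
  f11: (p1, p0, p6) → 25.3968
  f12: (p8, p0, p5) → 60.5282
  f13: (p8, p0, p3) → 45.2810
  f14: (p8, p4, p7) → 16.8067
  f15: (p8, p10, p3) → 65.4702
  f16: (p8, p10, p4) → 5.0822
  f17: (p8, p13, p7) → 70.1988
  f18: (p8, p13, p5) → 46.0259
Σ area = 739.157

Euler characteristic 11−27+18 = 2 ✓

facets=18 area=739.157


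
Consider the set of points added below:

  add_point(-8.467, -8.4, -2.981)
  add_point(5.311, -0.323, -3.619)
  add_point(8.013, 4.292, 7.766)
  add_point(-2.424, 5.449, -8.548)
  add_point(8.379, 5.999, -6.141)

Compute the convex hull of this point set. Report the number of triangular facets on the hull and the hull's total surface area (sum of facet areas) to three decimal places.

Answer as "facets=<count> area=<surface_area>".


Points on the hull: [0, 1, 2, 3, 4] (5 of 5).

Area of each hull facet:
  f1: (p3, p4, p0) → 84.1169
  f2: (p2, p3, p0) → 154.6692
  f3: (p2, p3, p4) → 76.3342
  f4: (p1, p4, p0) → 36.1471
  f5: (p1, p2, p0) → 94.7363
  f6: (p1, p2, p4) → 46.7508
Σ area = 492.754

Euler characteristic 5−9+6 = 2 ✓

facets=6 area=492.754


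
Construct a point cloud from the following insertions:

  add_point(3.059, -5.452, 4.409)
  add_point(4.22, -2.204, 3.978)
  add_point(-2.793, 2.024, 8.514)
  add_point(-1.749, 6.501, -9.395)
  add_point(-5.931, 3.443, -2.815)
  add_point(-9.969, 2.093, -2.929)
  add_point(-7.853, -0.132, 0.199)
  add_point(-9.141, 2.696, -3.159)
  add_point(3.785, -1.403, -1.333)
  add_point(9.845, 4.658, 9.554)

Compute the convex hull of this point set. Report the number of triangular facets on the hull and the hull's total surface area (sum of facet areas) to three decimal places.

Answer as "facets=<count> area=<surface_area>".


facets=12 area=582.056

Points on the hull: [0, 2, 3, 5, 6, 7, 8, 9] (8 of 10).

Facet areas (half cross-product norm):
  f1: (p2, p0, p9) → 62.1415
  f2: (p2, p3, p9) → 119.6909
  f3: (p8, p0, p5) → 49.9932
  f4: (p8, p3, p5) → 68.2700
  f5: (p8, p0, p9) → 45.9659
  f6: (p8, p3, p9) → 79.0003
  f7: (p6, p0, p5) → 14.6522
  f8: (p6, p2, p5) → 14.9224
  f9: (p6, p2, p0) → 50.5163
  f10: (p7, p3, p5) → 2.3466
  f11: (p7, p2, p5) → 6.8990
  f12: (p7, p2, p3) → 67.6575
Σ area = 582.056

Euler: V−E+F = 8−18+12 = 2.


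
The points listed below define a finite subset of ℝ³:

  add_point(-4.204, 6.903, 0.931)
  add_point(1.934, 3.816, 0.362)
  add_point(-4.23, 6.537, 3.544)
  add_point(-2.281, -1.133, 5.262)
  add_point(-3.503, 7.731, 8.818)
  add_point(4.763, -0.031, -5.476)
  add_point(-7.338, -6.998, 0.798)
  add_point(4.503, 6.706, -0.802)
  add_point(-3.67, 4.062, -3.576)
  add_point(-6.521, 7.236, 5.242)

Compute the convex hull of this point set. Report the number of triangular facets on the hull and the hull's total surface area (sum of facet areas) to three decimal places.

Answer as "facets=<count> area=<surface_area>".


facets=12 area=452.886

Hull vertices (8/10): indices [0, 3, 4, 5, 6, 7, 8, 9].

Triangle areas on the boundary:
  f1: (p7, p0, p4) → 35.1361
  f2: (p3, p5, p6) → 57.5324
  f3: (p3, p4, p6) → 30.0112
  f4: (p3, p7, p5) → 47.9383
  f5: (p3, p7, p4) → 54.3188
  f6: (p8, p5, p6) → 59.4444
  f7: (p8, p7, p5) → 34.1428
  f8: (p8, p7, p0) → 22.8647
  f9: (p9, p4, p6) → 32.7592
  f10: (p9, p0, p4) → 10.7127
  f11: (p9, p8, p6) → 60.5624
  f12: (p9, p8, p0) → 7.4630
Σ area = 452.886

Euler: V−E+F = 8−18+12 = 2.


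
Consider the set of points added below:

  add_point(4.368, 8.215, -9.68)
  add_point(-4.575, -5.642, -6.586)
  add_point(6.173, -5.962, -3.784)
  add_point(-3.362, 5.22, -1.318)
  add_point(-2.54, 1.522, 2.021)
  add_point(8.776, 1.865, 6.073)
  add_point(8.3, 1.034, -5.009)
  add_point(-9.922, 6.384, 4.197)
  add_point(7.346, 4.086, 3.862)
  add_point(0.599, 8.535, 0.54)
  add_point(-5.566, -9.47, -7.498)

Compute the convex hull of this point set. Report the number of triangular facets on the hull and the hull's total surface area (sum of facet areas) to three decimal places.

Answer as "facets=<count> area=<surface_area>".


facets=12 area=817.402

Points on the hull: [0, 2, 5, 6, 7, 8, 9, 10] (8 of 11).

Triangle areas on the boundary:
  f1: (p10, p5, p7) → 183.6249
  f2: (p0, p10, p7) → 176.5408
  f3: (p2, p10, p5) → 67.3112
  f4: (p2, p0, p10) → 98.9068
  f5: (p9, p5, p7) → 62.4959
  f6: (p9, p0, p7) → 48.6189
  f7: (p6, p0, p5) → 46.6916
  f8: (p6, p2, p5) → 41.0963
  f9: (p6, p2, p0) → 25.5845
  f10: (p8, p0, p5) → 12.2745
  f11: (p8, p9, p5) → 6.7781
  f12: (p8, p9, p0) → 47.4784
Σ area = 817.402

Check V−E+F: 8 − 18 + 12 = 2.


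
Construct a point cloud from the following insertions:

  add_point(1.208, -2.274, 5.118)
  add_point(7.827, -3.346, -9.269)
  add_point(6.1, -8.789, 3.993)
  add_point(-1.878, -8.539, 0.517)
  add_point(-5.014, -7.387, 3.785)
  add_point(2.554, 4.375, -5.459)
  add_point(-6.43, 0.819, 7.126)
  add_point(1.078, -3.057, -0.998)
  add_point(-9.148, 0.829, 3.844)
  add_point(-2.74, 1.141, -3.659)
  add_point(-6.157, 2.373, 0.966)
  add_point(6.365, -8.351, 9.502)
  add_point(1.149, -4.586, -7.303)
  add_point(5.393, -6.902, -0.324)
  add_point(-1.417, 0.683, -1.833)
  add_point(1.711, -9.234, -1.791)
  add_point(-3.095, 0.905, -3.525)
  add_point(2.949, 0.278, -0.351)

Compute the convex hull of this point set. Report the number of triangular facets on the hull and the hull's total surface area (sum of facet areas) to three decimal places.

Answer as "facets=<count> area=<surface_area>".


Points on the hull: [1, 2, 3, 4, 5, 6, 8, 9, 10, 11, 12, 15, 16] (13 of 18).

Area of each hull facet:
  f1: (p5, p11, p1) → 96.2302
  f2: (p12, p15, p1) → 24.7486
  f3: (p12, p5, p1) → 31.6188
  f4: (p4, p12, p8) → 59.7238
  f5: (p2, p15, p1) → 40.5672
  f6: (p2, p11, p1) → 19.0489
  f7: (p2, p11, p15) → 11.3591
  f8: (p6, p5, p11) → 123.5441
  f9: (p6, p4, p8) → 18.7912
  f10: (p6, p4, p11) → 57.2404
  f11: (p16, p12, p8) → 26.7277
  f12: (p3, p12, p15) → 15.1798
  f13: (p3, p4, p12) → 15.3880
  f14: (p3, p11, p15) → 25.9980
  f15: (p3, p4, p11) → 28.4350
  f16: (p10, p16, p8) → 7.5666
  f17: (p10, p6, p8) → 9.4125
  f18: (p10, p6, p5) → 26.7790
  f19: (p9, p12, p5) → 24.8959
  f20: (p9, p16, p12) → 1.7287
  f21: (p9, p10, p5) → 15.3291
  f22: (p9, p10, p16) → 1.0639
Σ area = 681.376

Check V−E+F: 13 − 33 + 22 = 2.

facets=22 area=681.376


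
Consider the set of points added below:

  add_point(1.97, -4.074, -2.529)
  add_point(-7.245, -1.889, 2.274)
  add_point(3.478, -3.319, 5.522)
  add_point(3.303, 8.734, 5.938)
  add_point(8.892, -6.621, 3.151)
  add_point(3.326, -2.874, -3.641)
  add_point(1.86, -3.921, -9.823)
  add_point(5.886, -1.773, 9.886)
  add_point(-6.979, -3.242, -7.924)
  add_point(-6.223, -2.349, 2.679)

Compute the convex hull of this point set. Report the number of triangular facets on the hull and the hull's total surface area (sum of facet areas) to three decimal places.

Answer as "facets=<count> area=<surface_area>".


facets=10 area=638.656

7 of the 10 inputs are extreme points: [1, 3, 4, 6, 7, 8, 9].

Facet areas (half cross-product norm):
  f1: (p6, p3, p4) → 122.3251
  f2: (p7, p3, p1) → 81.5835
  f3: (p7, p3, p4) → 48.2249
  f4: (p8, p6, p4) → 65.0972
  f5: (p8, p3, p1) → 75.4329
  f6: (p8, p6, p3) → 90.9514
  f7: (p9, p7, p1) → 3.7610
  f8: (p9, p7, p4) → 61.7885
  f9: (p9, p8, p1) → 5.9144
  f10: (p9, p8, p4) → 83.5768
Σ area = 638.656

Euler: V−E+F = 7−15+10 = 2.


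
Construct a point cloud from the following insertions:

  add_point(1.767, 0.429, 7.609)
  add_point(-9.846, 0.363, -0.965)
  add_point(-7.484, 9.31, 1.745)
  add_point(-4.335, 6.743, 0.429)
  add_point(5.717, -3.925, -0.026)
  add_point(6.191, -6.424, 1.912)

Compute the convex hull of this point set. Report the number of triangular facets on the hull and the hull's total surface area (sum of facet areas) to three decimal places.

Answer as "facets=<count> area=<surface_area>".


Hull vertices (6/6): indices [0, 1, 2, 3, 4, 5].

Facet areas (half cross-product norm):
  f1: (p0, p5, p1) → 71.8043
  f2: (p0, p2, p1) → 64.7037
  f3: (p4, p5, p1) → 23.8601
  f4: (p4, p0, p5) → 15.3728
  f5: (p3, p2, p1) → 18.2411
  f6: (p3, p4, p1) → 62.3022
  f7: (p3, p0, p2) → 20.4429
  f8: (p3, p4, p0) → 54.6248
Σ area = 331.352

Euler characteristic 6−12+8 = 2 ✓

facets=8 area=331.352


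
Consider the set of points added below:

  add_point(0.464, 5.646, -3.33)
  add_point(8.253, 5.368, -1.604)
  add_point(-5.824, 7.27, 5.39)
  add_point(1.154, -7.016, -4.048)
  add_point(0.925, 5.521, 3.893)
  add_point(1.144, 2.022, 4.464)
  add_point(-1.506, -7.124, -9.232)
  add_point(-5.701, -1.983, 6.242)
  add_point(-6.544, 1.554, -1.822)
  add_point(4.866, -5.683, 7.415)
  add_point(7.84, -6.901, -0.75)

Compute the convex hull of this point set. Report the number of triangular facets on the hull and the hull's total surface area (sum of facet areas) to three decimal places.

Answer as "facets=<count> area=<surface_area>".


Hull vertices (10/11): indices [0, 1, 2, 3, 4, 6, 7, 8, 9, 10].

Area of each hull facet:
  f1: (p10, p9, p1) → 53.8837
  f2: (p10, p6, p1) → 77.6666
  f3: (p0, p2, p8) → 37.0697
  f4: (p0, p2, p1) → 39.8478
  f5: (p0, p6, p8) → 51.1874
  f6: (p0, p6, p1) → 55.6231
  f7: (p7, p2, p8) → 35.9905
  f8: (p7, p2, p9) → 49.0134
  f9: (p7, p6, p8) → 53.7579
  f10: (p4, p9, p1) → 56.4706
  f11: (p4, p2, p1) → 15.0805
  f12: (p4, p2, p9) → 39.1441
  f13: (p3, p10, p9) → 32.5145
  f14: (p3, p10, p6) → 12.9460
  f15: (p3, p7, p9) → 63.9226
  f16: (p3, p7, p6) → 34.5723
Σ area = 708.691

Euler characteristic 10−24+16 = 2 ✓

facets=16 area=708.691


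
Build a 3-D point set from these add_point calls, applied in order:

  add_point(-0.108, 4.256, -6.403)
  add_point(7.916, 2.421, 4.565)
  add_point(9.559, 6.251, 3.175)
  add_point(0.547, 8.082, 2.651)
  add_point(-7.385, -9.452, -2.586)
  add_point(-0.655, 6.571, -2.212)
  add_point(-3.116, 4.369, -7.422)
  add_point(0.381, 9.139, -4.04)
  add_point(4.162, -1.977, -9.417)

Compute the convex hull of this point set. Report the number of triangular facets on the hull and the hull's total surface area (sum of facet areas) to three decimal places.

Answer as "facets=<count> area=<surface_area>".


Extreme-point indices: [1, 2, 3, 4, 6, 7, 8] — 7 of 9 on the boundary.

Triangle areas on the boundary:
  f1: (p8, p7, p2) → 76.3811
  f2: (p3, p7, p2) → 31.0137
  f3: (p6, p8, p4) → 71.4292
  f4: (p6, p8, p7) → 33.0878
  f5: (p6, p3, p4) → 86.0229
  f6: (p6, p3, p7) → 21.2207
  f7: (p1, p3, p4) → 93.3512
  f8: (p1, p3, p2) → 19.9223
  f9: (p1, p8, p4) → 115.7867
  f10: (p1, p8, p2) → 33.1876
Σ area = 581.403

Check V−E+F: 7 − 15 + 10 = 2.

facets=10 area=581.403


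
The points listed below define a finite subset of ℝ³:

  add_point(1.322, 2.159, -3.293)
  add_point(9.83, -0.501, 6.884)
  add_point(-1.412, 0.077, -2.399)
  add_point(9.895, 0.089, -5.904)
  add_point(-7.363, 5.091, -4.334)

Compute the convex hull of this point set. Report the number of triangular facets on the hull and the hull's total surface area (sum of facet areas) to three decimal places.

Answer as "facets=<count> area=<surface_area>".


facets=4 area=262.637

Points on the hull: [1, 2, 3, 4] (4 of 5).

Triangle areas on the boundary:
  f1: (p1, p3, p4) → 115.0899
  f2: (p2, p3, p4) → 36.5949
  f3: (p2, p1, p4) → 38.6862
  f4: (p2, p1, p3) → 72.2664
Σ area = 262.637

Euler: V−E+F = 4−6+4 = 2.


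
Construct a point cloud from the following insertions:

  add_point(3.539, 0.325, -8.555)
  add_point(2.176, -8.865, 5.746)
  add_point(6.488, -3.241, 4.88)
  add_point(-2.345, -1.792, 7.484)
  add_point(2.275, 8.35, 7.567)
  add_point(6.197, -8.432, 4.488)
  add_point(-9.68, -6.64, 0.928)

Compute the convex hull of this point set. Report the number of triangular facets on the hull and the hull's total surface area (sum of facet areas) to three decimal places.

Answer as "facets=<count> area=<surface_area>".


facets=10 area=594.763

Points on the hull: [0, 1, 2, 3, 4, 5, 6] (7 of 7).

Facet areas (half cross-product norm):
  f1: (p0, p4, p6) → 149.2844
  f2: (p0, p4, p2) → 89.2426
  f3: (p3, p4, p6) → 44.5869
  f4: (p1, p3, p4) → 40.3975
  f5: (p1, p3, p6) → 46.5906
  f6: (p5, p4, p2) → 13.5237
  f7: (p5, p1, p4) → 36.5545
  f8: (p5, p0, p2) → 36.5223
  f9: (p5, p0, p6) → 119.5240
  f10: (p5, p1, p6) → 18.5367
Σ area = 594.763

Check V−E+F: 7 − 15 + 10 = 2.


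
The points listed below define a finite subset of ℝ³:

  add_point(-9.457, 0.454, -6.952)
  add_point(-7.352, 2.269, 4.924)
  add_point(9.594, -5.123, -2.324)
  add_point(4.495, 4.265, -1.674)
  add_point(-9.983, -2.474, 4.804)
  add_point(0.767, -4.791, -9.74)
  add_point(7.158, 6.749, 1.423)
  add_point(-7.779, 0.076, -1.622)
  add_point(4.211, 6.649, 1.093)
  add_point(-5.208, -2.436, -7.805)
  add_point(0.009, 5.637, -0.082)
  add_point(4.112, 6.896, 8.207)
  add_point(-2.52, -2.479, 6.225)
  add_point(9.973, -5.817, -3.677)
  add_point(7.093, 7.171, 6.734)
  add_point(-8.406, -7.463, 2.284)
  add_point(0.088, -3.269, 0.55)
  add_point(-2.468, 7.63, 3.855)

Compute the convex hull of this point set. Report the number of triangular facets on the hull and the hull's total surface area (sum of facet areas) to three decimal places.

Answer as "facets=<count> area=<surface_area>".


16 of the 18 inputs are extreme points: [0, 1, 2, 3, 4, 5, 6, 8, 9, 10, 11, 12, 13, 14, 15, 17].

Area of each hull facet:
  f1: (p12, p11, p4) → 35.7295
  f2: (p14, p12, p11) → 16.8393
  f3: (p1, p11, p4) → 22.6885
  f4: (p1, p0, p4) → 32.1561
  f5: (p9, p0, p5) → 4.3398
  f6: (p15, p12, p4) → 21.6746
  f7: (p15, p5, p13) → 84.8973
  f8: (p15, p9, p5) → 36.9419
  f9: (p15, p0, p4) → 34.3097
  f10: (p15, p9, p0) → 30.2750
  f11: (p2, p14, p13) → 5.3764
  f12: (p2, p14, p12) → 93.0659
  f13: (p2, p15, p13) → 13.5148
  f14: (p2, p15, p12) → 64.0677
  f15: (p6, p5, p13) → 76.5672
  f16: (p6, p14, p13) → 33.1103
  f17: (p3, p0, p5) → 73.2971
  f18: (p3, p6, p5) → 9.7922
  f19: (p17, p1, p11) → 26.5459
  f20: (p17, p1, p0) → 44.5550
  f21: (p17, p14, p11) → 11.5079
  f22: (p17, p6, p14) → 25.6265
  f23: (p8, p17, p6) → 5.4695
  f24: (p8, p3, p0) → 26.4197
  f25: (p8, p3, p6) → 5.4325
  f26: (p10, p17, p0) → 31.6111
  f27: (p10, p8, p0) → 10.7757
  f28: (p10, p8, p17) → 11.1753
Σ area = 887.762

Euler characteristic 16−42+28 = 2 ✓

facets=28 area=887.762


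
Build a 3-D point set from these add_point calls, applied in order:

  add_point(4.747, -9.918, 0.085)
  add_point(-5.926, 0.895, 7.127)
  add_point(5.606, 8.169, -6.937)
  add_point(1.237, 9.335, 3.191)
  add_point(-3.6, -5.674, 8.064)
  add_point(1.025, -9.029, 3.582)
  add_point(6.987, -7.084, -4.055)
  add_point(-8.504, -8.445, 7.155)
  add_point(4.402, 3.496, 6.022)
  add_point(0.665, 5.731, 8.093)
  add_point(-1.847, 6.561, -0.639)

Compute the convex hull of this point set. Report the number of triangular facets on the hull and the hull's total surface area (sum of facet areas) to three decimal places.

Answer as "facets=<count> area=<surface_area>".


facets=18 area=738.994

Hull vertices (11/11): indices [0, 1, 2, 3, 4, 5, 6, 7, 8, 9, 10].

Area of each hull facet:
  f1: (p2, p6, p7) → 148.5323
  f2: (p8, p2, p6) → 93.5423
  f3: (p8, p2, p3) → 39.8376
  f4: (p10, p2, p7) → 65.5925
  f5: (p10, p2, p3) → 27.8669
  f6: (p0, p6, p7) → 31.1236
  f7: (p0, p8, p6) → 39.8100
  f8: (p9, p8, p3) → 14.5802
  f9: (p5, p0, p7) → 10.5109
  f10: (p5, p0, p8) → 34.0284
  f11: (p1, p10, p3) → 29.4702
  f12: (p1, p9, p3) → 23.7673
  f13: (p1, p10, p7) → 39.3267
  f14: (p4, p9, p8) → 28.9598
  f15: (p4, p5, p8) → 44.1418
  f16: (p4, p5, p7) → 20.1870
  f17: (p4, p1, p7) → 19.8377
  f18: (p4, p1, p9) → 27.8787
Σ area = 738.994

Euler: V−E+F = 11−27+18 = 2.


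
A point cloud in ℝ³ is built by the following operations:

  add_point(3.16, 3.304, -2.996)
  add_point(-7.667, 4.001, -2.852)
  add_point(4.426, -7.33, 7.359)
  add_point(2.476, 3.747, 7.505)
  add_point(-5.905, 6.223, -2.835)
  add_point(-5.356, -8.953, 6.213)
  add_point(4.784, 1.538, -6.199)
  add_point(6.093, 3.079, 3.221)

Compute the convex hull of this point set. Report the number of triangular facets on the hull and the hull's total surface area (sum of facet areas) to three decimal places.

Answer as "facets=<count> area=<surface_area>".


facets=12 area=554.840

Extreme-point indices: [0, 1, 2, 3, 4, 5, 6, 7] — 8 of 8 on the boundary.

Facet areas (half cross-product norm):
  f1: (p6, p5, p1) → 103.7670
  f2: (p2, p6, p7) → 53.5579
  f3: (p2, p6, p5) → 80.8664
  f4: (p3, p5, p1) → 98.8979
  f5: (p3, p2, p7) → 30.8481
  f6: (p3, p2, p5) → 56.1367
  f7: (p0, p6, p7) → 11.6185
  f8: (p4, p3, p7) → 37.7210
  f9: (p4, p0, p7) → 30.0115
  f10: (p4, p3, p1) → 18.6071
  f11: (p4, p6, p1) → 16.7062
  f12: (p4, p0, p6) → 16.1019
Σ area = 554.840

Check V−E+F: 8 − 18 + 12 = 2.


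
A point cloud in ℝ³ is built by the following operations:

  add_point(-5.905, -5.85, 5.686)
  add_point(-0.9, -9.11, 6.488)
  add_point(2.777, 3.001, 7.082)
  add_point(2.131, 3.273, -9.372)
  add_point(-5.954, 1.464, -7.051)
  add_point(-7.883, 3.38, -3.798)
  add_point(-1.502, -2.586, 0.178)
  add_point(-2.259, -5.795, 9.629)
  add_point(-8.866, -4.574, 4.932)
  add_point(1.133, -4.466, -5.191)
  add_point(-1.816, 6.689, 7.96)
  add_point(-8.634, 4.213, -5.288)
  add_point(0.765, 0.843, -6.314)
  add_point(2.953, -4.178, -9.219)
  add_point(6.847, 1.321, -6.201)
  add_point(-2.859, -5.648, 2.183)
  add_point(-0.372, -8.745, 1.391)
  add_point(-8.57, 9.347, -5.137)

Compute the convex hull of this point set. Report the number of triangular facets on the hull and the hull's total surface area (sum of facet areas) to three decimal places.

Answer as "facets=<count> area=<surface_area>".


facets=20 area=875.966

Hull vertices (12/18): indices [1, 2, 3, 4, 7, 8, 10, 11, 13, 14, 16, 17].

Triangle areas on the boundary:
  f1: (p10, p17, p8) → 97.9219
  f2: (p10, p7, p8) → 50.6658
  f3: (p10, p17, p14) → 117.8463
  f4: (p4, p13, p8) → 73.3583
  f5: (p3, p17, p14) → 30.5110
  f6: (p3, p13, p14) → 20.4470
  f7: (p3, p4, p17) → 36.2268
  f8: (p3, p4, p13) → 32.0541
  f9: (p16, p13, p8) → 56.0419
  f10: (p16, p13, p14) → 44.2704
  f11: (p2, p10, p14) → 37.4482
  f12: (p2, p10, p7) → 30.9181
  f13: (p11, p17, p8) → 26.9022
  f14: (p11, p4, p8) → 28.3404
  f15: (p11, p4, p17) → 8.2012
  f16: (p1, p7, p8) → 19.5109
  f17: (p1, p16, p8) → 23.7312
  f18: (p1, p2, p7) → 23.8462
  f19: (p1, p16, p14) → 29.3165
  f20: (p1, p2, p14) → 88.4075
Σ area = 875.966

Euler: V−E+F = 12−30+20 = 2.


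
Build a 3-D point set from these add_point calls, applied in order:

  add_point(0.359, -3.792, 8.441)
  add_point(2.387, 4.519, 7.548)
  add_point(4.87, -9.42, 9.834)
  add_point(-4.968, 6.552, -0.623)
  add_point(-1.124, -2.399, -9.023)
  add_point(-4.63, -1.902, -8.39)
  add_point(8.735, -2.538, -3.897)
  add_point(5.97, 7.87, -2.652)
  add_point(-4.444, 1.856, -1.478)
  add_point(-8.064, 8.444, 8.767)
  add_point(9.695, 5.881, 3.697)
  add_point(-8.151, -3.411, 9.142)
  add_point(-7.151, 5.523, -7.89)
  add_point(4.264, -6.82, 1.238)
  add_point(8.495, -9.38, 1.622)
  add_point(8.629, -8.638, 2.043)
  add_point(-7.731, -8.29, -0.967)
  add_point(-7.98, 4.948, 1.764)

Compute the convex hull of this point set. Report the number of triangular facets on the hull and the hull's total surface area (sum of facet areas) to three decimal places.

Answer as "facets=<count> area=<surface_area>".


Points on the hull: [1, 2, 4, 5, 6, 7, 9, 10, 11, 12, 14, 15, 16, 17] (14 of 18).

Facet areas (half cross-product norm):
  f1: (p9, p2, p11) → 77.5399
  f2: (p16, p2, p11) → 79.4294
  f3: (p15, p2, p10) → 63.6182
  f4: (p7, p12, p4) → 66.3509
  f5: (p7, p9, p10) → 68.3512
  f6: (p7, p9, p12) → 114.1097
  f7: (p1, p2, p10) → 59.8415
  f8: (p1, p9, p10) → 27.8634
  f9: (p1, p9, p2) → 70.4909
  f10: (p5, p12, p4) → 12.5881
  f11: (p5, p16, p4) → 17.4054
  f12: (p5, p16, p12) → 36.1444
  f13: (p17, p9, p12) → 19.1098
  f14: (p17, p16, p12) → 64.9234
  f15: (p17, p9, p11) → 42.1718
  f16: (p17, p16, p11) → 60.2922
  f17: (p14, p16, p4) → 90.0817
  f18: (p14, p16, p2) → 71.4906
  f19: (p14, p15, p2) → 3.5860
  f20: (p6, p7, p4) → 59.1924
  f21: (p6, p14, p4) → 46.9776
  f22: (p6, p7, p10) → 39.6845
  f23: (p6, p15, p10) → 48.3397
  f24: (p6, p14, p15) → 3.5324
Σ area = 1243.115

Euler characteristic 14−36+24 = 2 ✓

facets=24 area=1243.115


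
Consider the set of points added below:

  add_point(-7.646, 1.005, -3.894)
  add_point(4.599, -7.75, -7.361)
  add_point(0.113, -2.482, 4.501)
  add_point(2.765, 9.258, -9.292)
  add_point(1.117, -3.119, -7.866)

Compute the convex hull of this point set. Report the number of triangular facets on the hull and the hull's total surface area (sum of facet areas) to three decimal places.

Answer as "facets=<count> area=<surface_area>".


Points on the hull: [0, 1, 2, 3, 4] (5 of 5).

Per-facet area ½‖(b−a)×(c−a)‖:
  f1: (p2, p1, p0) → 78.7135
  f2: (p2, p3, p0) → 85.6275
  f3: (p2, p3, p1) → 112.1119
  f4: (p4, p1, p0) → 18.9747
  f5: (p4, p3, p0) → 63.9316
  f6: (p4, p3, p1) → 25.5300
Σ area = 384.889

Euler characteristic 5−9+6 = 2 ✓

facets=6 area=384.889


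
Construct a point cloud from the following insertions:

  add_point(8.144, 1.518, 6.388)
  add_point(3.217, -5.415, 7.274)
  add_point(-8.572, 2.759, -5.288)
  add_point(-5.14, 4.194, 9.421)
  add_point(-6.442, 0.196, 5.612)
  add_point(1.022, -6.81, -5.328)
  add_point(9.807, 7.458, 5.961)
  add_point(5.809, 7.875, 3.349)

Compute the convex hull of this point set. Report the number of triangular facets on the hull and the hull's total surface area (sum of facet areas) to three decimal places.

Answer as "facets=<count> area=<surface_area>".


8 of the 8 inputs are extreme points: [0, 1, 2, 3, 4, 5, 6, 7].

Area of each hull facet:
  f1: (p0, p5, p6) → 40.8285
  f2: (p0, p3, p6) → 42.7664
  f3: (p7, p5, p2) → 110.2426
  f4: (p7, p5, p6) → 38.5342
  f5: (p7, p3, p2) → 96.2337
  f6: (p7, p3, p6) → 28.3624
  f7: (p4, p5, p2) → 73.9454
  f8: (p4, p3, p2) → 27.4894
  f9: (p1, p0, p5) → 54.8203
  f10: (p1, p4, p5) → 70.6044
  f11: (p1, p0, p3) → 53.9491
  f12: (p1, p4, p3) → 31.9877
Σ area = 669.764

Euler characteristic 8−18+12 = 2 ✓

facets=12 area=669.764


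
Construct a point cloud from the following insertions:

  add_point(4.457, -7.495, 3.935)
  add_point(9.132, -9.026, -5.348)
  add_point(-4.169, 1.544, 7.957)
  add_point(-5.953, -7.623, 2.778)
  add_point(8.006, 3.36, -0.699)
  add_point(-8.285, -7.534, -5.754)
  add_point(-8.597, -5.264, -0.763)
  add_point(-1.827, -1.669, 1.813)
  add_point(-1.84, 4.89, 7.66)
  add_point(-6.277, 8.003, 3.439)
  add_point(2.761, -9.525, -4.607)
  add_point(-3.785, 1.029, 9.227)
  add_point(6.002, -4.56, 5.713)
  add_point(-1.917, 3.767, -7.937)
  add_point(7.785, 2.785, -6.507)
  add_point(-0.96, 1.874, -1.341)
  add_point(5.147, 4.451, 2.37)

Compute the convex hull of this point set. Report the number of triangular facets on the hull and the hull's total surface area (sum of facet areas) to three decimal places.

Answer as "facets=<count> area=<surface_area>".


Hull vertices (14/17): indices [0, 1, 3, 4, 5, 6, 8, 9, 10, 11, 12, 13, 14, 16].

Area of each hull facet:
  f1: (p5, p13, p1) → 105.1463
  f2: (p5, p9, p6) → 29.4402
  f3: (p5, p13, p9) → 84.7998
  f4: (p11, p9, p6) → 58.5008
  f5: (p0, p12, p1) → 18.5297
  f6: (p0, p11, p12) → 21.8925
  f7: (p14, p13, p9) → 61.7433
  f8: (p14, p13, p1) → 57.3683
  f9: (p8, p11, p12) → 27.1032
  f10: (p8, p16, p12) → 42.1559
  f11: (p8, p11, p9) → 14.9825
  f12: (p8, p16, p9) → 29.7194
  f13: (p10, p5, p1) → 11.9578
  f14: (p10, p0, p1) → 28.6329
  f15: (p3, p11, p6) → 27.2651
  f16: (p3, p0, p11) → 55.5046
  f17: (p3, p5, p6) → 12.4976
  f18: (p3, p10, p5) → 46.5927
  f19: (p3, p10, p0) → 44.7243
  f20: (p4, p16, p9) → 16.7657
  f21: (p4, p14, p9) → 43.9434
  f22: (p4, p16, p12) → 20.8849
  f23: (p4, p12, p1) → 60.5274
  f24: (p4, p14, p1) → 34.8795
Σ area = 955.558

Euler: V−E+F = 14−36+24 = 2.

facets=24 area=955.558


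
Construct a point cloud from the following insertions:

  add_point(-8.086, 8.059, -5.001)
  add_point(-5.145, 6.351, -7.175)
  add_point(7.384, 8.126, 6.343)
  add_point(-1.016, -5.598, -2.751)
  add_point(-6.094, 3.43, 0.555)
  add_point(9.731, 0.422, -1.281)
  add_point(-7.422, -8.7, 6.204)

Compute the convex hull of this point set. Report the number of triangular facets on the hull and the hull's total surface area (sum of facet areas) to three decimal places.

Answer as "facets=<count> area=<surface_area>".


Hull vertices (7/7): indices [0, 1, 2, 3, 4, 5, 6].

Per-facet area ½‖(b−a)×(c−a)‖:
  f1: (p2, p6, p5) → 114.6493
  f2: (p3, p6, p5) → 60.4342
  f3: (p4, p6, p0) → 27.2350
  f4: (p4, p2, p0) → 54.6755
  f5: (p4, p2, p6) → 101.3810
  f6: (p1, p3, p5) → 82.4106
  f7: (p1, p2, p0) → 37.3050
  f8: (p1, p2, p5) → 92.9254
  f9: (p1, p6, p0) → 40.5902
  f10: (p1, p3, p6) → 72.3728
Σ area = 683.979

Check V−E+F: 7 − 15 + 10 = 2.

facets=10 area=683.979


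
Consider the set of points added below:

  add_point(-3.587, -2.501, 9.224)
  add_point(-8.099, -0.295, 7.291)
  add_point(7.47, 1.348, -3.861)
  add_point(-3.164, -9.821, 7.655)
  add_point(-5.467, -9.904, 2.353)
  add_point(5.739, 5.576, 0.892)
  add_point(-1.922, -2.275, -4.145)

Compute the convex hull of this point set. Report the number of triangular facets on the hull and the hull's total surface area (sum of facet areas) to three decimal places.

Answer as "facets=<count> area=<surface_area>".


facets=10 area=468.497

Hull vertices (7/7): indices [0, 1, 2, 3, 4, 5, 6].

Facet areas (half cross-product norm):
  f1: (p6, p4, p1) → 56.9077
  f2: (p6, p4, p2) → 44.6313
  f3: (p3, p4, p1) → 30.3928
  f4: (p3, p4, p2) → 52.7038
  f5: (p5, p3, p2) → 62.1067
  f6: (p5, p6, p1) → 78.2919
  f7: (p5, p6, p2) → 33.1954
  f8: (p0, p3, p1) → 18.7255
  f9: (p0, p5, p1) → 39.8505
  f10: (p0, p5, p3) → 51.6916
Σ area = 468.497

Euler: V−E+F = 7−15+10 = 2.


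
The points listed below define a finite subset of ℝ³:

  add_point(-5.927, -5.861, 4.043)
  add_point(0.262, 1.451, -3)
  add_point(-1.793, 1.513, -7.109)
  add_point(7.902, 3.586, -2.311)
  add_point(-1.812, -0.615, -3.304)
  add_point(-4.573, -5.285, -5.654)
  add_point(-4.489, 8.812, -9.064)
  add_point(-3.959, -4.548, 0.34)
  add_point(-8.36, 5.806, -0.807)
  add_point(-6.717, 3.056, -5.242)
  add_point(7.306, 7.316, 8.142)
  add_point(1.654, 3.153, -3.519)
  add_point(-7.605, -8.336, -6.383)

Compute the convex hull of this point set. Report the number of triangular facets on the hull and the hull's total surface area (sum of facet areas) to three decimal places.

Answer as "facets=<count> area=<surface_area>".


facets=10 area=745.524

7 of the 13 inputs are extreme points: [0, 2, 3, 6, 8, 10, 12].

Per-facet area ½‖(b−a)×(c−a)‖:
  f1: (p6, p12, p8) → 73.0016
  f2: (p0, p12, p8) → 68.5799
  f3: (p0, p12, p3) → 96.6442
  f4: (p2, p12, p3) → 51.3789
  f5: (p2, p6, p3) → 42.9903
  f6: (p2, p6, p12) → 35.8109
  f7: (p10, p0, p8) → 112.0107
  f8: (p10, p0, p3) → 97.5740
  f9: (p10, p6, p8) → 86.8127
  f10: (p10, p6, p3) → 80.7211
Σ area = 745.524

Euler characteristic 7−15+10 = 2 ✓


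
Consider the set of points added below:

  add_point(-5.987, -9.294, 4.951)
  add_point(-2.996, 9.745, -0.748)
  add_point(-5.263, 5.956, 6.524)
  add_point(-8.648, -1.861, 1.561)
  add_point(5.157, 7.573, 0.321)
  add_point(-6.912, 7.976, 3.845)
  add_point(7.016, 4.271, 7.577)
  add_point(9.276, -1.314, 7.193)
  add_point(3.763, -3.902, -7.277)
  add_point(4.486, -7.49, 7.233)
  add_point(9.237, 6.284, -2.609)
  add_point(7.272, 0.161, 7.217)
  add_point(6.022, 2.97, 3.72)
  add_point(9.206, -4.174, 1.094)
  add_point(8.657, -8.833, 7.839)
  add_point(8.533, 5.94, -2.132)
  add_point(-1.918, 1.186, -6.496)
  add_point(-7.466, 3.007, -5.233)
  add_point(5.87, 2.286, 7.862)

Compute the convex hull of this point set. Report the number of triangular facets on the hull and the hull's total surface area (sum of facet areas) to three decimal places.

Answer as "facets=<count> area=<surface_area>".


facets=28 area=1014.033

Extreme-point indices: [0, 1, 2, 3, 4, 5, 6, 7, 8, 9, 10, 13, 14, 16, 17, 18] — 16 of 19 on the boundary.

Facet areas (half cross-product norm):
  f1: (p0, p2, p3) → 39.1590
  f2: (p17, p0, p3) → 23.0011
  f3: (p17, p0, p8) → 99.0705
  f4: (p6, p10, p7) → 32.0301
  f5: (p14, p0, p8) → 110.6087
  f6: (p14, p6, p7) → 10.7458
  f7: (p5, p17, p1) → 28.7419
  f8: (p5, p6, p1) → 44.2061
  f9: (p5, p6, p2) → 19.1160
  f10: (p5, p2, p3) → 18.3639
  f11: (p5, p17, p3) → 39.6754
  f12: (p16, p10, p8) → 46.2207
  f13: (p16, p17, p8) → 9.3931
  f14: (p16, p10, p1) → 60.9858
  f15: (p16, p17, p1) → 27.4061
  f16: (p4, p10, p1) → 14.6689
  f17: (p4, p6, p1) → 31.3916
  f18: (p4, p6, p10) → 20.6962
  f19: (p13, p10, p8) → 52.7886
  f20: (p13, p14, p8) → 30.5712
  f21: (p13, p10, p7) → 37.1890
  f22: (p13, p14, p7) → 23.9374
  f23: (p9, p0, p2) → 81.1390
  f24: (p9, p14, p2) → 21.8441
  f25: (p9, p14, p0) → 11.1070
  f26: (p18, p6, p2) → 13.3855
  f27: (p18, p14, p2) → 57.3051
  f28: (p18, p14, p6) → 9.2855
Σ area = 1014.033

Euler characteristic 16−42+28 = 2 ✓


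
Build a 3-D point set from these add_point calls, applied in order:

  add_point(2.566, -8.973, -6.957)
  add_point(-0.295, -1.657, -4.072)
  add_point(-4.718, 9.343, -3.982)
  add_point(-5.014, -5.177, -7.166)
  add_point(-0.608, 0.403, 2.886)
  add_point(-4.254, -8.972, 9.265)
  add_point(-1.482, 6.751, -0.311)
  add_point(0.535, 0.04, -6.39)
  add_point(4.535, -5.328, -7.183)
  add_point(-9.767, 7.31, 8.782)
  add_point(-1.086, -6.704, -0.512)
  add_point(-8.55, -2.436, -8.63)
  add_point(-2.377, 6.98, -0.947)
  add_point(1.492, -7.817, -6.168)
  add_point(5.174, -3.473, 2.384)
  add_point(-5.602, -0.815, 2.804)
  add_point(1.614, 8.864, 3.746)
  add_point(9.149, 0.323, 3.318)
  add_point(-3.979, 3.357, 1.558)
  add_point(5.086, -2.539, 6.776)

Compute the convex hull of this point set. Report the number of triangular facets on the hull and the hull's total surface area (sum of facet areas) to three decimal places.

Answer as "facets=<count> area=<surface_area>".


Extreme-point indices: [0, 2, 3, 5, 7, 8, 9, 11, 16, 17, 19] — 11 of 20 on the boundary.

Per-facet area ½‖(b−a)×(c−a)‖:
  f1: (p11, p5, p9) → 152.9237
  f2: (p19, p5, p9) → 96.0514
  f3: (p19, p0, p17) → 45.5762
  f4: (p19, p0, p5) → 87.9161
  f5: (p2, p11, p9) → 91.4395
  f6: (p3, p11, p5) → 35.1243
  f7: (p3, p0, p5) → 70.5943
  f8: (p3, p0, p11) → 6.8231
  f9: (p16, p2, p9) → 60.5963
  f10: (p16, p2, p17) → 51.5872
  f11: (p16, p19, p9) → 77.0578
  f12: (p16, p19, p17) → 34.2910
  f13: (p7, p2, p11) → 52.1156
  f14: (p8, p0, p11) → 26.9512
  f15: (p8, p7, p11) → 30.8421
  f16: (p8, p0, p17) → 22.7408
  f17: (p8, p2, p17) → 106.5517
  f18: (p8, p7, p2) → 5.9565
Σ area = 1055.139

Euler: V−E+F = 11−27+18 = 2.

facets=18 area=1055.139
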